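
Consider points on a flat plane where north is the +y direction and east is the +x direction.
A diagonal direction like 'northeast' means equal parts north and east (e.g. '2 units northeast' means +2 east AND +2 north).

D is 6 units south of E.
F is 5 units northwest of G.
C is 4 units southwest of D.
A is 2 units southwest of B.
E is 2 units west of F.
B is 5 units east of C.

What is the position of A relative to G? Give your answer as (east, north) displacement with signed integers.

Answer: A is at (east=-8, north=-7) relative to G.

Derivation:
Place G at the origin (east=0, north=0).
  F is 5 units northwest of G: delta (east=-5, north=+5); F at (east=-5, north=5).
  E is 2 units west of F: delta (east=-2, north=+0); E at (east=-7, north=5).
  D is 6 units south of E: delta (east=+0, north=-6); D at (east=-7, north=-1).
  C is 4 units southwest of D: delta (east=-4, north=-4); C at (east=-11, north=-5).
  B is 5 units east of C: delta (east=+5, north=+0); B at (east=-6, north=-5).
  A is 2 units southwest of B: delta (east=-2, north=-2); A at (east=-8, north=-7).
Therefore A relative to G: (east=-8, north=-7).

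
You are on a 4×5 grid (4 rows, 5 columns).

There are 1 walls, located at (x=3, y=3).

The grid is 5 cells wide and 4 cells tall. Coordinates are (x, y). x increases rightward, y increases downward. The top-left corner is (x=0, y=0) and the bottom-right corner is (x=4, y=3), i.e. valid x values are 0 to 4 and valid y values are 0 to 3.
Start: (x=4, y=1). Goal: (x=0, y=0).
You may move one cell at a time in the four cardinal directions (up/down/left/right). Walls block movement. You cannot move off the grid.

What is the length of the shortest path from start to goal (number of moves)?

BFS from (x=4, y=1) until reaching (x=0, y=0):
  Distance 0: (x=4, y=1)
  Distance 1: (x=4, y=0), (x=3, y=1), (x=4, y=2)
  Distance 2: (x=3, y=0), (x=2, y=1), (x=3, y=2), (x=4, y=3)
  Distance 3: (x=2, y=0), (x=1, y=1), (x=2, y=2)
  Distance 4: (x=1, y=0), (x=0, y=1), (x=1, y=2), (x=2, y=3)
  Distance 5: (x=0, y=0), (x=0, y=2), (x=1, y=3)  <- goal reached here
One shortest path (5 moves): (x=4, y=1) -> (x=3, y=1) -> (x=2, y=1) -> (x=1, y=1) -> (x=0, y=1) -> (x=0, y=0)

Answer: Shortest path length: 5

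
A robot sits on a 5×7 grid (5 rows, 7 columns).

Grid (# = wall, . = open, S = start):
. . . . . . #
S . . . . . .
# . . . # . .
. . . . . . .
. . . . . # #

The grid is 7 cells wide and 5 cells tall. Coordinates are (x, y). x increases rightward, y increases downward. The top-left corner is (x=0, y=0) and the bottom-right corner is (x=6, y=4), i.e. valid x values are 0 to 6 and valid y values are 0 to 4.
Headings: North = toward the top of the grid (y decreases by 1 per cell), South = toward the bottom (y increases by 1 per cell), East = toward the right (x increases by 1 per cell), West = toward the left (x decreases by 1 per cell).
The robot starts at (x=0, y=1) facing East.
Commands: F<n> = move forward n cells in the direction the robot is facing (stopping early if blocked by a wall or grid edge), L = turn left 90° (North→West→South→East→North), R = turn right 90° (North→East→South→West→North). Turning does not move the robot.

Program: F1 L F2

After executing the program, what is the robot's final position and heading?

Start: (x=0, y=1), facing East
  F1: move forward 1, now at (x=1, y=1)
  L: turn left, now facing North
  F2: move forward 1/2 (blocked), now at (x=1, y=0)
Final: (x=1, y=0), facing North

Answer: Final position: (x=1, y=0), facing North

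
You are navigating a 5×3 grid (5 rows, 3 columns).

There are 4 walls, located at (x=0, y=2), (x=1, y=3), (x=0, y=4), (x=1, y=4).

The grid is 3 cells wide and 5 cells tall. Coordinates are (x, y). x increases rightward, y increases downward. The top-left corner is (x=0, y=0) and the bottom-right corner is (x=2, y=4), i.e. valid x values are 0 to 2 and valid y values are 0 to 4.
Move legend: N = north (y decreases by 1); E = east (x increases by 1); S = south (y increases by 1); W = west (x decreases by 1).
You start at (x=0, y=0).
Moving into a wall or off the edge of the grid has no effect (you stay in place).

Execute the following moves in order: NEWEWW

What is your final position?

Answer: Final position: (x=0, y=0)

Derivation:
Start: (x=0, y=0)
  N (north): blocked, stay at (x=0, y=0)
  E (east): (x=0, y=0) -> (x=1, y=0)
  W (west): (x=1, y=0) -> (x=0, y=0)
  E (east): (x=0, y=0) -> (x=1, y=0)
  W (west): (x=1, y=0) -> (x=0, y=0)
  W (west): blocked, stay at (x=0, y=0)
Final: (x=0, y=0)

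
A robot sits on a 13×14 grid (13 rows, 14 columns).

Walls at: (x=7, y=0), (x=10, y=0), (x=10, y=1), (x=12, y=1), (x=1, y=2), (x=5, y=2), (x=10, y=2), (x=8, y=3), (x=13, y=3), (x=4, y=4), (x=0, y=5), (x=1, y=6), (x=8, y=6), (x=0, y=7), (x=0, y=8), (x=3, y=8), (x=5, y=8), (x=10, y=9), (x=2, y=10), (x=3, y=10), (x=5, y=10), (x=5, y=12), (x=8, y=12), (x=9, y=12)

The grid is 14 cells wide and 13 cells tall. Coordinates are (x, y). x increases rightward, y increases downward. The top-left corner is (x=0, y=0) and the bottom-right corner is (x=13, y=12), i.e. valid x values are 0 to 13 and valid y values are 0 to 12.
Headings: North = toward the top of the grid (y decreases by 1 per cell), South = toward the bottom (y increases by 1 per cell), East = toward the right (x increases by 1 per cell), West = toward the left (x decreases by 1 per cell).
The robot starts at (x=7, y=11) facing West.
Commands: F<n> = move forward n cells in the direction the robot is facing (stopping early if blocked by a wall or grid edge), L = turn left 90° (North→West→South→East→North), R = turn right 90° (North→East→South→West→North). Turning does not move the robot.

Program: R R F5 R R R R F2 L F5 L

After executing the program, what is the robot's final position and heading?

Answer: Final position: (x=13, y=6), facing West

Derivation:
Start: (x=7, y=11), facing West
  R: turn right, now facing North
  R: turn right, now facing East
  F5: move forward 5, now at (x=12, y=11)
  R: turn right, now facing South
  R: turn right, now facing West
  R: turn right, now facing North
  R: turn right, now facing East
  F2: move forward 1/2 (blocked), now at (x=13, y=11)
  L: turn left, now facing North
  F5: move forward 5, now at (x=13, y=6)
  L: turn left, now facing West
Final: (x=13, y=6), facing West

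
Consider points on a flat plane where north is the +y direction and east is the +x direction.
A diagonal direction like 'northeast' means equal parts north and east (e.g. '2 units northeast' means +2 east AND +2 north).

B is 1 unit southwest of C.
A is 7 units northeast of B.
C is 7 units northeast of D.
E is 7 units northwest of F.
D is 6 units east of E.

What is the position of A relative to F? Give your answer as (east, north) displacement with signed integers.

Answer: A is at (east=12, north=20) relative to F.

Derivation:
Place F at the origin (east=0, north=0).
  E is 7 units northwest of F: delta (east=-7, north=+7); E at (east=-7, north=7).
  D is 6 units east of E: delta (east=+6, north=+0); D at (east=-1, north=7).
  C is 7 units northeast of D: delta (east=+7, north=+7); C at (east=6, north=14).
  B is 1 unit southwest of C: delta (east=-1, north=-1); B at (east=5, north=13).
  A is 7 units northeast of B: delta (east=+7, north=+7); A at (east=12, north=20).
Therefore A relative to F: (east=12, north=20).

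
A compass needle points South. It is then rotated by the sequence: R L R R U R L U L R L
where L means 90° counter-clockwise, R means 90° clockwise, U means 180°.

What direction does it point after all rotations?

Start: South
  R (right (90° clockwise)) -> West
  L (left (90° counter-clockwise)) -> South
  R (right (90° clockwise)) -> West
  R (right (90° clockwise)) -> North
  U (U-turn (180°)) -> South
  R (right (90° clockwise)) -> West
  L (left (90° counter-clockwise)) -> South
  U (U-turn (180°)) -> North
  L (left (90° counter-clockwise)) -> West
  R (right (90° clockwise)) -> North
  L (left (90° counter-clockwise)) -> West
Final: West

Answer: Final heading: West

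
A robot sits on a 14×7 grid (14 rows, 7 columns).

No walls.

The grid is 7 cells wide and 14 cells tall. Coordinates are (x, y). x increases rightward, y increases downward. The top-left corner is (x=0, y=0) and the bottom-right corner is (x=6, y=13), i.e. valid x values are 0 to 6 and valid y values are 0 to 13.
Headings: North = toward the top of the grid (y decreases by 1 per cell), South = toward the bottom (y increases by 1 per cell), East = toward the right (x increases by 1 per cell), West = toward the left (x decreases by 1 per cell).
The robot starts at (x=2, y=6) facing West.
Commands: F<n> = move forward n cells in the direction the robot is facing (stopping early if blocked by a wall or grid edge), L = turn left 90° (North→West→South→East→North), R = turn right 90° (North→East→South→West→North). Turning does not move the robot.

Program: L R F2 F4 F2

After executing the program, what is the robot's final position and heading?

Start: (x=2, y=6), facing West
  L: turn left, now facing South
  R: turn right, now facing West
  F2: move forward 2, now at (x=0, y=6)
  F4: move forward 0/4 (blocked), now at (x=0, y=6)
  F2: move forward 0/2 (blocked), now at (x=0, y=6)
Final: (x=0, y=6), facing West

Answer: Final position: (x=0, y=6), facing West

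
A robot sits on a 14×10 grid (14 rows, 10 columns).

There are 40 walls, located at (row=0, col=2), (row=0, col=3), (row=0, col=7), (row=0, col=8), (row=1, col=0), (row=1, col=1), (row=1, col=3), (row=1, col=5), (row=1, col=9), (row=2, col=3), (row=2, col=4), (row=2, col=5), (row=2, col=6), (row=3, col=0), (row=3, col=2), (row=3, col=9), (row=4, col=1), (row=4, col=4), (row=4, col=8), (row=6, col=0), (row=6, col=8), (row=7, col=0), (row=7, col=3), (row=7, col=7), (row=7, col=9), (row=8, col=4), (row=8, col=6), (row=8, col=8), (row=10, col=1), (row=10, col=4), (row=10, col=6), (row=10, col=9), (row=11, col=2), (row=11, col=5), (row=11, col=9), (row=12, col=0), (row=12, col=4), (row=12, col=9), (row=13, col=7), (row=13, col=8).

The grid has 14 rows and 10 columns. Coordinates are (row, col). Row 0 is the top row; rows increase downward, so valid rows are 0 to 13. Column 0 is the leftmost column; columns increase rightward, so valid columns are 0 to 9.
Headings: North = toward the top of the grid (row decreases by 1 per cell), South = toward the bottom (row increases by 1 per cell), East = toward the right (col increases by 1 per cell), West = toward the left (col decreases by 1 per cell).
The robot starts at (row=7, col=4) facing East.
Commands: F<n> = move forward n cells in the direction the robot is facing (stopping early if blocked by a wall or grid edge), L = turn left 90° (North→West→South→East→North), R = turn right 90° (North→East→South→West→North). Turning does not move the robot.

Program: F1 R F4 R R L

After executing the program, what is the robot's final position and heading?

Start: (row=7, col=4), facing East
  F1: move forward 1, now at (row=7, col=5)
  R: turn right, now facing South
  F4: move forward 3/4 (blocked), now at (row=10, col=5)
  R: turn right, now facing West
  R: turn right, now facing North
  L: turn left, now facing West
Final: (row=10, col=5), facing West

Answer: Final position: (row=10, col=5), facing West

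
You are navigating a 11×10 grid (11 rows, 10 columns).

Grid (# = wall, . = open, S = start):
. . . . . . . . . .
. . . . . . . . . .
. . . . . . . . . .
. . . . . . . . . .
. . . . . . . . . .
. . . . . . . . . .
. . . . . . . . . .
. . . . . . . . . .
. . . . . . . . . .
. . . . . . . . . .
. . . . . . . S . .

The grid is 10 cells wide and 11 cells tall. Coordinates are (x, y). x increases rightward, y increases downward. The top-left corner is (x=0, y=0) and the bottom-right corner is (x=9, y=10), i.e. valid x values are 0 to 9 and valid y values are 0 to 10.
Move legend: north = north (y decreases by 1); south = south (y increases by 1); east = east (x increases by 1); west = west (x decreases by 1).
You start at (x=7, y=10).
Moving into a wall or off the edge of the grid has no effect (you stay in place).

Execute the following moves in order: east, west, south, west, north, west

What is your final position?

Start: (x=7, y=10)
  east (east): (x=7, y=10) -> (x=8, y=10)
  west (west): (x=8, y=10) -> (x=7, y=10)
  south (south): blocked, stay at (x=7, y=10)
  west (west): (x=7, y=10) -> (x=6, y=10)
  north (north): (x=6, y=10) -> (x=6, y=9)
  west (west): (x=6, y=9) -> (x=5, y=9)
Final: (x=5, y=9)

Answer: Final position: (x=5, y=9)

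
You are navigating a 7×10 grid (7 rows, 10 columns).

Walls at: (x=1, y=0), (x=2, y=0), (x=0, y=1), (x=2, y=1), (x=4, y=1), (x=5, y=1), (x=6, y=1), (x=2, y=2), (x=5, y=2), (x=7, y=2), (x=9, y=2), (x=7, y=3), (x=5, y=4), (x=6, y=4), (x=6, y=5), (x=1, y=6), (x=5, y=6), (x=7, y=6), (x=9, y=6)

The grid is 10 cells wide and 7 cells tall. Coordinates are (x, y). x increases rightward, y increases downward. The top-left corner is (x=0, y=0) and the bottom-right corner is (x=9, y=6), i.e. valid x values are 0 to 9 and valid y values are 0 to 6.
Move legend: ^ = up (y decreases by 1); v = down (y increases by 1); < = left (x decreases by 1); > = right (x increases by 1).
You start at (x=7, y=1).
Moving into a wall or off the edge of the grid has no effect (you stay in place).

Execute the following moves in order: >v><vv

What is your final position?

Answer: Final position: (x=8, y=4)

Derivation:
Start: (x=7, y=1)
  > (right): (x=7, y=1) -> (x=8, y=1)
  v (down): (x=8, y=1) -> (x=8, y=2)
  > (right): blocked, stay at (x=8, y=2)
  < (left): blocked, stay at (x=8, y=2)
  v (down): (x=8, y=2) -> (x=8, y=3)
  v (down): (x=8, y=3) -> (x=8, y=4)
Final: (x=8, y=4)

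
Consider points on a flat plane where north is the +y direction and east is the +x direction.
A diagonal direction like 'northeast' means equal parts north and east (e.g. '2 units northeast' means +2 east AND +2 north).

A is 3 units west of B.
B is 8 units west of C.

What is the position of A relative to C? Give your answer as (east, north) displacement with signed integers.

Answer: A is at (east=-11, north=0) relative to C.

Derivation:
Place C at the origin (east=0, north=0).
  B is 8 units west of C: delta (east=-8, north=+0); B at (east=-8, north=0).
  A is 3 units west of B: delta (east=-3, north=+0); A at (east=-11, north=0).
Therefore A relative to C: (east=-11, north=0).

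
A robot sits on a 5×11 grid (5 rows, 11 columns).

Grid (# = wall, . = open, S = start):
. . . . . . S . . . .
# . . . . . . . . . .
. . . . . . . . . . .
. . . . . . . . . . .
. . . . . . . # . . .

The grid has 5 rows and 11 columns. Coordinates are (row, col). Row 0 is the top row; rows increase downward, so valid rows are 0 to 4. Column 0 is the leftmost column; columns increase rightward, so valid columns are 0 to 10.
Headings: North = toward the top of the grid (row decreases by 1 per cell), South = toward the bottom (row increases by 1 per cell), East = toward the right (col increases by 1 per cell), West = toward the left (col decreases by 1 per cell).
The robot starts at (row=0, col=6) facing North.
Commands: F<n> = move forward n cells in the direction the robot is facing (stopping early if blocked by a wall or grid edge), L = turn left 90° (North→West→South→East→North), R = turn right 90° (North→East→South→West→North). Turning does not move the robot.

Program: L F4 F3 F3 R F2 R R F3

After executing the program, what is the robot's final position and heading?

Answer: Final position: (row=0, col=0), facing South

Derivation:
Start: (row=0, col=6), facing North
  L: turn left, now facing West
  F4: move forward 4, now at (row=0, col=2)
  F3: move forward 2/3 (blocked), now at (row=0, col=0)
  F3: move forward 0/3 (blocked), now at (row=0, col=0)
  R: turn right, now facing North
  F2: move forward 0/2 (blocked), now at (row=0, col=0)
  R: turn right, now facing East
  R: turn right, now facing South
  F3: move forward 0/3 (blocked), now at (row=0, col=0)
Final: (row=0, col=0), facing South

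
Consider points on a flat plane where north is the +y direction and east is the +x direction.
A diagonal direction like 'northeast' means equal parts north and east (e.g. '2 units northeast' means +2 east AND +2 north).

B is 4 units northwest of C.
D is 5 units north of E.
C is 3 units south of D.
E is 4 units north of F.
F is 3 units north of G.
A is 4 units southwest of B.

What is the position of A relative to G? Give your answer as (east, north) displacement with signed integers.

Place G at the origin (east=0, north=0).
  F is 3 units north of G: delta (east=+0, north=+3); F at (east=0, north=3).
  E is 4 units north of F: delta (east=+0, north=+4); E at (east=0, north=7).
  D is 5 units north of E: delta (east=+0, north=+5); D at (east=0, north=12).
  C is 3 units south of D: delta (east=+0, north=-3); C at (east=0, north=9).
  B is 4 units northwest of C: delta (east=-4, north=+4); B at (east=-4, north=13).
  A is 4 units southwest of B: delta (east=-4, north=-4); A at (east=-8, north=9).
Therefore A relative to G: (east=-8, north=9).

Answer: A is at (east=-8, north=9) relative to G.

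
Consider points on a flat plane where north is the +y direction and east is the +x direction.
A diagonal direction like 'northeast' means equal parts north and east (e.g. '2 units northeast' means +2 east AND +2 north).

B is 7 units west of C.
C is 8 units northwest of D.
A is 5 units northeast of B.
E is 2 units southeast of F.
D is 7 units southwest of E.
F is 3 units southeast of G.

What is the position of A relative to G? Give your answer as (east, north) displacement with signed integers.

Answer: A is at (east=-12, north=1) relative to G.

Derivation:
Place G at the origin (east=0, north=0).
  F is 3 units southeast of G: delta (east=+3, north=-3); F at (east=3, north=-3).
  E is 2 units southeast of F: delta (east=+2, north=-2); E at (east=5, north=-5).
  D is 7 units southwest of E: delta (east=-7, north=-7); D at (east=-2, north=-12).
  C is 8 units northwest of D: delta (east=-8, north=+8); C at (east=-10, north=-4).
  B is 7 units west of C: delta (east=-7, north=+0); B at (east=-17, north=-4).
  A is 5 units northeast of B: delta (east=+5, north=+5); A at (east=-12, north=1).
Therefore A relative to G: (east=-12, north=1).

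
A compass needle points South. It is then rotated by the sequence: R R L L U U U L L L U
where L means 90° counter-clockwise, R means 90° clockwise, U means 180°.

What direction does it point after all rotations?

Answer: Final heading: West

Derivation:
Start: South
  R (right (90° clockwise)) -> West
  R (right (90° clockwise)) -> North
  L (left (90° counter-clockwise)) -> West
  L (left (90° counter-clockwise)) -> South
  U (U-turn (180°)) -> North
  U (U-turn (180°)) -> South
  U (U-turn (180°)) -> North
  L (left (90° counter-clockwise)) -> West
  L (left (90° counter-clockwise)) -> South
  L (left (90° counter-clockwise)) -> East
  U (U-turn (180°)) -> West
Final: West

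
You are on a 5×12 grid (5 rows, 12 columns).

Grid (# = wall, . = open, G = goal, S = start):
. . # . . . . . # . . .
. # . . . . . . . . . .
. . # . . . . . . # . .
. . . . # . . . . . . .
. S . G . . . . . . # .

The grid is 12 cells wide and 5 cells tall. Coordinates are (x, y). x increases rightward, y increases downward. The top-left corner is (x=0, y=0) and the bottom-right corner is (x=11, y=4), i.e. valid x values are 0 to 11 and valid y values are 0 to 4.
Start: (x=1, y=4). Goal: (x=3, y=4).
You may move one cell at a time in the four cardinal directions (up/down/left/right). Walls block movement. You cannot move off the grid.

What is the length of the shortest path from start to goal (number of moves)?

Answer: Shortest path length: 2

Derivation:
BFS from (x=1, y=4) until reaching (x=3, y=4):
  Distance 0: (x=1, y=4)
  Distance 1: (x=1, y=3), (x=0, y=4), (x=2, y=4)
  Distance 2: (x=1, y=2), (x=0, y=3), (x=2, y=3), (x=3, y=4)  <- goal reached here
One shortest path (2 moves): (x=1, y=4) -> (x=2, y=4) -> (x=3, y=4)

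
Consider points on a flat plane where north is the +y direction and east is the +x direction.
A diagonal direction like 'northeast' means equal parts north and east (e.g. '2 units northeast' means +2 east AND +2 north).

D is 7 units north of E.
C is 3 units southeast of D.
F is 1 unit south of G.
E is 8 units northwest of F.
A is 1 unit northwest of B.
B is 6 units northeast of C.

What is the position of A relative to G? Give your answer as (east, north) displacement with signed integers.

Place G at the origin (east=0, north=0).
  F is 1 unit south of G: delta (east=+0, north=-1); F at (east=0, north=-1).
  E is 8 units northwest of F: delta (east=-8, north=+8); E at (east=-8, north=7).
  D is 7 units north of E: delta (east=+0, north=+7); D at (east=-8, north=14).
  C is 3 units southeast of D: delta (east=+3, north=-3); C at (east=-5, north=11).
  B is 6 units northeast of C: delta (east=+6, north=+6); B at (east=1, north=17).
  A is 1 unit northwest of B: delta (east=-1, north=+1); A at (east=0, north=18).
Therefore A relative to G: (east=0, north=18).

Answer: A is at (east=0, north=18) relative to G.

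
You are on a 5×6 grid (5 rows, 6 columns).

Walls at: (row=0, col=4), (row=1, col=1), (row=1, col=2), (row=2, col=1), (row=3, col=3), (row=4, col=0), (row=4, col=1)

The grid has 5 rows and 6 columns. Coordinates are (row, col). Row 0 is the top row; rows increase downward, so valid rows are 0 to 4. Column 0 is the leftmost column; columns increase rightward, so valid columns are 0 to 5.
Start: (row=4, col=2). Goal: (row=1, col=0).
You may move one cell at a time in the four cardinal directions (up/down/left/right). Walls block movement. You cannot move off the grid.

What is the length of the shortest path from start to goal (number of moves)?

Answer: Shortest path length: 5

Derivation:
BFS from (row=4, col=2) until reaching (row=1, col=0):
  Distance 0: (row=4, col=2)
  Distance 1: (row=3, col=2), (row=4, col=3)
  Distance 2: (row=2, col=2), (row=3, col=1), (row=4, col=4)
  Distance 3: (row=2, col=3), (row=3, col=0), (row=3, col=4), (row=4, col=5)
  Distance 4: (row=1, col=3), (row=2, col=0), (row=2, col=4), (row=3, col=5)
  Distance 5: (row=0, col=3), (row=1, col=0), (row=1, col=4), (row=2, col=5)  <- goal reached here
One shortest path (5 moves): (row=4, col=2) -> (row=3, col=2) -> (row=3, col=1) -> (row=3, col=0) -> (row=2, col=0) -> (row=1, col=0)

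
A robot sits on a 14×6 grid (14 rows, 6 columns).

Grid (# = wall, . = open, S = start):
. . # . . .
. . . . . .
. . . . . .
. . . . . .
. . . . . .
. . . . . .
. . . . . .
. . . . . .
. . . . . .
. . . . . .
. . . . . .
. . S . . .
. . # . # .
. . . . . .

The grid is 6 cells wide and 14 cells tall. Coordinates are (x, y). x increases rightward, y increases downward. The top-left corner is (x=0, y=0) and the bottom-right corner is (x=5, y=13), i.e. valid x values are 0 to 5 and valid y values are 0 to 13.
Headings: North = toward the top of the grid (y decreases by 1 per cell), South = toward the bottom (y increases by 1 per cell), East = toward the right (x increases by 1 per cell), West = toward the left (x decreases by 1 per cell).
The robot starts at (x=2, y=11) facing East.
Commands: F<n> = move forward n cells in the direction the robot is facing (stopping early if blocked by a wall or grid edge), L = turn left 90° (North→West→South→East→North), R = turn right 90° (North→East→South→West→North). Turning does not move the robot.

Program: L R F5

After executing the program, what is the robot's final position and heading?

Start: (x=2, y=11), facing East
  L: turn left, now facing North
  R: turn right, now facing East
  F5: move forward 3/5 (blocked), now at (x=5, y=11)
Final: (x=5, y=11), facing East

Answer: Final position: (x=5, y=11), facing East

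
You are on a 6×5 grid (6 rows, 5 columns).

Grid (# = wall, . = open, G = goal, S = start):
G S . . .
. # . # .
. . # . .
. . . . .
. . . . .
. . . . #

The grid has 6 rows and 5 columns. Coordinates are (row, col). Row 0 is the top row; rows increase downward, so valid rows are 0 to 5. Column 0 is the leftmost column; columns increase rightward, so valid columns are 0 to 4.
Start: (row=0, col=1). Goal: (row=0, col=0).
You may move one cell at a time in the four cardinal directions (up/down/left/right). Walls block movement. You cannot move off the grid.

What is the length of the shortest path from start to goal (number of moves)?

BFS from (row=0, col=1) until reaching (row=0, col=0):
  Distance 0: (row=0, col=1)
  Distance 1: (row=0, col=0), (row=0, col=2)  <- goal reached here
One shortest path (1 moves): (row=0, col=1) -> (row=0, col=0)

Answer: Shortest path length: 1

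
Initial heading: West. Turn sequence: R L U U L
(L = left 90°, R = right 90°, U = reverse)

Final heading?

Answer: Final heading: South

Derivation:
Start: West
  R (right (90° clockwise)) -> North
  L (left (90° counter-clockwise)) -> West
  U (U-turn (180°)) -> East
  U (U-turn (180°)) -> West
  L (left (90° counter-clockwise)) -> South
Final: South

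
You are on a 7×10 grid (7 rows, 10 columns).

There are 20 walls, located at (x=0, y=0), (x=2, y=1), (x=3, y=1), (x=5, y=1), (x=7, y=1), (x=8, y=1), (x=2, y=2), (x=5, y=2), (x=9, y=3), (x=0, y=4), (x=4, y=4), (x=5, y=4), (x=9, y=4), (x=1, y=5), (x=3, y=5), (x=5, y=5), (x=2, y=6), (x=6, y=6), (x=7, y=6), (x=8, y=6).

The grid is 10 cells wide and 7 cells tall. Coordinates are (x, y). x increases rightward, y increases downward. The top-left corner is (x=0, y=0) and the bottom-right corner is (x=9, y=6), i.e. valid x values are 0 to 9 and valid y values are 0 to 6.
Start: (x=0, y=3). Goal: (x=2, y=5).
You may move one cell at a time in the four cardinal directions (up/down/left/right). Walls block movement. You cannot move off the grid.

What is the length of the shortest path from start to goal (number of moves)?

BFS from (x=0, y=3) until reaching (x=2, y=5):
  Distance 0: (x=0, y=3)
  Distance 1: (x=0, y=2), (x=1, y=3)
  Distance 2: (x=0, y=1), (x=1, y=2), (x=2, y=3), (x=1, y=4)
  Distance 3: (x=1, y=1), (x=3, y=3), (x=2, y=4)
  Distance 4: (x=1, y=0), (x=3, y=2), (x=4, y=3), (x=3, y=4), (x=2, y=5)  <- goal reached here
One shortest path (4 moves): (x=0, y=3) -> (x=1, y=3) -> (x=2, y=3) -> (x=2, y=4) -> (x=2, y=5)

Answer: Shortest path length: 4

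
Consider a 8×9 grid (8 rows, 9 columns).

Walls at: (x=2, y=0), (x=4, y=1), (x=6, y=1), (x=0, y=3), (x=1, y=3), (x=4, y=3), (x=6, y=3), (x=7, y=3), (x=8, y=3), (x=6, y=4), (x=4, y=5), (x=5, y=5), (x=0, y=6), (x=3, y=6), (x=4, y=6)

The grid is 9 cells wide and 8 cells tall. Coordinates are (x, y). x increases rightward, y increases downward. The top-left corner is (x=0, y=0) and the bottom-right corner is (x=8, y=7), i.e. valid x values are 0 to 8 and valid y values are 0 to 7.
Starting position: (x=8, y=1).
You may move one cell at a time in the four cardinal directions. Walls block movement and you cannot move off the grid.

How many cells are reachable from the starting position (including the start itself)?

BFS flood-fill from (x=8, y=1):
  Distance 0: (x=8, y=1)
  Distance 1: (x=8, y=0), (x=7, y=1), (x=8, y=2)
  Distance 2: (x=7, y=0), (x=7, y=2)
  Distance 3: (x=6, y=0), (x=6, y=2)
  Distance 4: (x=5, y=0), (x=5, y=2)
  Distance 5: (x=4, y=0), (x=5, y=1), (x=4, y=2), (x=5, y=3)
  Distance 6: (x=3, y=0), (x=3, y=2), (x=5, y=4)
  Distance 7: (x=3, y=1), (x=2, y=2), (x=3, y=3), (x=4, y=4)
  Distance 8: (x=2, y=1), (x=1, y=2), (x=2, y=3), (x=3, y=4)
  Distance 9: (x=1, y=1), (x=0, y=2), (x=2, y=4), (x=3, y=5)
  Distance 10: (x=1, y=0), (x=0, y=1), (x=1, y=4), (x=2, y=5)
  Distance 11: (x=0, y=0), (x=0, y=4), (x=1, y=5), (x=2, y=6)
  Distance 12: (x=0, y=5), (x=1, y=6), (x=2, y=7)
  Distance 13: (x=1, y=7), (x=3, y=7)
  Distance 14: (x=0, y=7), (x=4, y=7)
  Distance 15: (x=5, y=7)
  Distance 16: (x=5, y=6), (x=6, y=7)
  Distance 17: (x=6, y=6), (x=7, y=7)
  Distance 18: (x=6, y=5), (x=7, y=6), (x=8, y=7)
  Distance 19: (x=7, y=5), (x=8, y=6)
  Distance 20: (x=7, y=4), (x=8, y=5)
  Distance 21: (x=8, y=4)
Total reachable: 57 (grid has 57 open cells total)

Answer: Reachable cells: 57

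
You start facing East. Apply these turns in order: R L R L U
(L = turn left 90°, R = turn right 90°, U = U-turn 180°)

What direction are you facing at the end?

Answer: Final heading: West

Derivation:
Start: East
  R (right (90° clockwise)) -> South
  L (left (90° counter-clockwise)) -> East
  R (right (90° clockwise)) -> South
  L (left (90° counter-clockwise)) -> East
  U (U-turn (180°)) -> West
Final: West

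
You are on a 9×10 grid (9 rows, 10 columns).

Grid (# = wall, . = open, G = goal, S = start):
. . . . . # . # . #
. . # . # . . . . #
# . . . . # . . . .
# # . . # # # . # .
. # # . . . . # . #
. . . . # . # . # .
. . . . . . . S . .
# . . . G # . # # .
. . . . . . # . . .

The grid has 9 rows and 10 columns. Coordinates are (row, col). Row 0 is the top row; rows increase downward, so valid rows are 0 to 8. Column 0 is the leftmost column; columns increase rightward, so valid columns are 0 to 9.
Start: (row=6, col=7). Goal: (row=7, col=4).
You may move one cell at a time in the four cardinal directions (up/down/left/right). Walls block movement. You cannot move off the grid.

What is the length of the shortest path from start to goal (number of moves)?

BFS from (row=6, col=7) until reaching (row=7, col=4):
  Distance 0: (row=6, col=7)
  Distance 1: (row=5, col=7), (row=6, col=6), (row=6, col=8)
  Distance 2: (row=6, col=5), (row=6, col=9), (row=7, col=6)
  Distance 3: (row=5, col=5), (row=5, col=9), (row=6, col=4), (row=7, col=9)
  Distance 4: (row=4, col=5), (row=6, col=3), (row=7, col=4), (row=8, col=9)  <- goal reached here
One shortest path (4 moves): (row=6, col=7) -> (row=6, col=6) -> (row=6, col=5) -> (row=6, col=4) -> (row=7, col=4)

Answer: Shortest path length: 4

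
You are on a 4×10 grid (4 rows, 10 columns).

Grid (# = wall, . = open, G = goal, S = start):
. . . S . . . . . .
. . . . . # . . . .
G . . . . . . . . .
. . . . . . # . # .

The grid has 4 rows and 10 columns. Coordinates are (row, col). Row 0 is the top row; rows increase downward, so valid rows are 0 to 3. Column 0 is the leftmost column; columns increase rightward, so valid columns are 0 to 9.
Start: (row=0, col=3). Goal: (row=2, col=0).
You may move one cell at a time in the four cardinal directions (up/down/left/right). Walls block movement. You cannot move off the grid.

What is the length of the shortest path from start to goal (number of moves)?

Answer: Shortest path length: 5

Derivation:
BFS from (row=0, col=3) until reaching (row=2, col=0):
  Distance 0: (row=0, col=3)
  Distance 1: (row=0, col=2), (row=0, col=4), (row=1, col=3)
  Distance 2: (row=0, col=1), (row=0, col=5), (row=1, col=2), (row=1, col=4), (row=2, col=3)
  Distance 3: (row=0, col=0), (row=0, col=6), (row=1, col=1), (row=2, col=2), (row=2, col=4), (row=3, col=3)
  Distance 4: (row=0, col=7), (row=1, col=0), (row=1, col=6), (row=2, col=1), (row=2, col=5), (row=3, col=2), (row=3, col=4)
  Distance 5: (row=0, col=8), (row=1, col=7), (row=2, col=0), (row=2, col=6), (row=3, col=1), (row=3, col=5)  <- goal reached here
One shortest path (5 moves): (row=0, col=3) -> (row=0, col=2) -> (row=0, col=1) -> (row=0, col=0) -> (row=1, col=0) -> (row=2, col=0)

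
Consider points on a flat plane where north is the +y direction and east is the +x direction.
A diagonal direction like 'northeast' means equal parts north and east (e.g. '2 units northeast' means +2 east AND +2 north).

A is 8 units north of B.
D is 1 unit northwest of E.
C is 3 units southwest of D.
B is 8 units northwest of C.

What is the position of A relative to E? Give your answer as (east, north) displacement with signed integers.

Place E at the origin (east=0, north=0).
  D is 1 unit northwest of E: delta (east=-1, north=+1); D at (east=-1, north=1).
  C is 3 units southwest of D: delta (east=-3, north=-3); C at (east=-4, north=-2).
  B is 8 units northwest of C: delta (east=-8, north=+8); B at (east=-12, north=6).
  A is 8 units north of B: delta (east=+0, north=+8); A at (east=-12, north=14).
Therefore A relative to E: (east=-12, north=14).

Answer: A is at (east=-12, north=14) relative to E.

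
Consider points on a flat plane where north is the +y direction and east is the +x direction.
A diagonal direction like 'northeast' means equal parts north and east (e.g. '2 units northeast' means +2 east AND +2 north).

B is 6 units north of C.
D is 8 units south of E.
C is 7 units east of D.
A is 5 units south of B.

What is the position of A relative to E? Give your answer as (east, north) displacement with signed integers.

Place E at the origin (east=0, north=0).
  D is 8 units south of E: delta (east=+0, north=-8); D at (east=0, north=-8).
  C is 7 units east of D: delta (east=+7, north=+0); C at (east=7, north=-8).
  B is 6 units north of C: delta (east=+0, north=+6); B at (east=7, north=-2).
  A is 5 units south of B: delta (east=+0, north=-5); A at (east=7, north=-7).
Therefore A relative to E: (east=7, north=-7).

Answer: A is at (east=7, north=-7) relative to E.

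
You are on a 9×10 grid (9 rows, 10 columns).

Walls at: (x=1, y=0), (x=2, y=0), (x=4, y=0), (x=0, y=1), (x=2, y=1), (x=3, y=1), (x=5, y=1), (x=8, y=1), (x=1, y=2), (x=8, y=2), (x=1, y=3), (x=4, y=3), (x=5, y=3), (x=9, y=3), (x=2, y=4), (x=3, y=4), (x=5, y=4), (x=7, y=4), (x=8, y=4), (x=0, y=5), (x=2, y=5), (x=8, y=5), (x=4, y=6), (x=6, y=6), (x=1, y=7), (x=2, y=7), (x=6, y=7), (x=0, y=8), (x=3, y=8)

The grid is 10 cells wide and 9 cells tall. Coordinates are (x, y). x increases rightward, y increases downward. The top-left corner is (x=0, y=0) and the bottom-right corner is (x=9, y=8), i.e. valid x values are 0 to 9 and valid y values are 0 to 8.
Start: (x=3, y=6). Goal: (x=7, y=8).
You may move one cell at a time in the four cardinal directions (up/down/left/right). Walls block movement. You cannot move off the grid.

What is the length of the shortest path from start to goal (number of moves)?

Answer: Shortest path length: 6

Derivation:
BFS from (x=3, y=6) until reaching (x=7, y=8):
  Distance 0: (x=3, y=6)
  Distance 1: (x=3, y=5), (x=2, y=6), (x=3, y=7)
  Distance 2: (x=4, y=5), (x=1, y=6), (x=4, y=7)
  Distance 3: (x=4, y=4), (x=1, y=5), (x=5, y=5), (x=0, y=6), (x=5, y=7), (x=4, y=8)
  Distance 4: (x=1, y=4), (x=6, y=5), (x=5, y=6), (x=0, y=7), (x=5, y=8)
  Distance 5: (x=0, y=4), (x=6, y=4), (x=7, y=5), (x=6, y=8)
  Distance 6: (x=0, y=3), (x=6, y=3), (x=7, y=6), (x=7, y=8)  <- goal reached here
One shortest path (6 moves): (x=3, y=6) -> (x=3, y=7) -> (x=4, y=7) -> (x=5, y=7) -> (x=5, y=8) -> (x=6, y=8) -> (x=7, y=8)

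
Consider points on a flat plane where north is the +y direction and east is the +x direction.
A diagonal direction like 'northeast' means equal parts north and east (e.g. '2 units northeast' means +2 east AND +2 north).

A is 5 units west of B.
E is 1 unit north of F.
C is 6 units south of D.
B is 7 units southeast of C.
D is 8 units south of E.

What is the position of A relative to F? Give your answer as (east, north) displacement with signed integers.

Answer: A is at (east=2, north=-20) relative to F.

Derivation:
Place F at the origin (east=0, north=0).
  E is 1 unit north of F: delta (east=+0, north=+1); E at (east=0, north=1).
  D is 8 units south of E: delta (east=+0, north=-8); D at (east=0, north=-7).
  C is 6 units south of D: delta (east=+0, north=-6); C at (east=0, north=-13).
  B is 7 units southeast of C: delta (east=+7, north=-7); B at (east=7, north=-20).
  A is 5 units west of B: delta (east=-5, north=+0); A at (east=2, north=-20).
Therefore A relative to F: (east=2, north=-20).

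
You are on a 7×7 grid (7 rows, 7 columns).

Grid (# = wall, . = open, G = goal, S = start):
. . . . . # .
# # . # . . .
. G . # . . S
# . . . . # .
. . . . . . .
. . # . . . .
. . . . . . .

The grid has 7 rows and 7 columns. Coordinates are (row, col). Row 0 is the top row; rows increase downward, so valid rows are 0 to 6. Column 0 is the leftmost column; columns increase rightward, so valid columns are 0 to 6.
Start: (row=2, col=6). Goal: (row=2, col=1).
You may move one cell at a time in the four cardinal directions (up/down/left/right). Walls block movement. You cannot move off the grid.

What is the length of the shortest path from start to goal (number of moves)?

BFS from (row=2, col=6) until reaching (row=2, col=1):
  Distance 0: (row=2, col=6)
  Distance 1: (row=1, col=6), (row=2, col=5), (row=3, col=6)
  Distance 2: (row=0, col=6), (row=1, col=5), (row=2, col=4), (row=4, col=6)
  Distance 3: (row=1, col=4), (row=3, col=4), (row=4, col=5), (row=5, col=6)
  Distance 4: (row=0, col=4), (row=3, col=3), (row=4, col=4), (row=5, col=5), (row=6, col=6)
  Distance 5: (row=0, col=3), (row=3, col=2), (row=4, col=3), (row=5, col=4), (row=6, col=5)
  Distance 6: (row=0, col=2), (row=2, col=2), (row=3, col=1), (row=4, col=2), (row=5, col=3), (row=6, col=4)
  Distance 7: (row=0, col=1), (row=1, col=2), (row=2, col=1), (row=4, col=1), (row=6, col=3)  <- goal reached here
One shortest path (7 moves): (row=2, col=6) -> (row=2, col=5) -> (row=2, col=4) -> (row=3, col=4) -> (row=3, col=3) -> (row=3, col=2) -> (row=3, col=1) -> (row=2, col=1)

Answer: Shortest path length: 7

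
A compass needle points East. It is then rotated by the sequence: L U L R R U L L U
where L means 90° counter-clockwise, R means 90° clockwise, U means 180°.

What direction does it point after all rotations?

Start: East
  L (left (90° counter-clockwise)) -> North
  U (U-turn (180°)) -> South
  L (left (90° counter-clockwise)) -> East
  R (right (90° clockwise)) -> South
  R (right (90° clockwise)) -> West
  U (U-turn (180°)) -> East
  L (left (90° counter-clockwise)) -> North
  L (left (90° counter-clockwise)) -> West
  U (U-turn (180°)) -> East
Final: East

Answer: Final heading: East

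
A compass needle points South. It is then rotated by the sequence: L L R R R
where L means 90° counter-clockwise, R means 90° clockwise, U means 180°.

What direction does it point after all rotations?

Start: South
  L (left (90° counter-clockwise)) -> East
  L (left (90° counter-clockwise)) -> North
  R (right (90° clockwise)) -> East
  R (right (90° clockwise)) -> South
  R (right (90° clockwise)) -> West
Final: West

Answer: Final heading: West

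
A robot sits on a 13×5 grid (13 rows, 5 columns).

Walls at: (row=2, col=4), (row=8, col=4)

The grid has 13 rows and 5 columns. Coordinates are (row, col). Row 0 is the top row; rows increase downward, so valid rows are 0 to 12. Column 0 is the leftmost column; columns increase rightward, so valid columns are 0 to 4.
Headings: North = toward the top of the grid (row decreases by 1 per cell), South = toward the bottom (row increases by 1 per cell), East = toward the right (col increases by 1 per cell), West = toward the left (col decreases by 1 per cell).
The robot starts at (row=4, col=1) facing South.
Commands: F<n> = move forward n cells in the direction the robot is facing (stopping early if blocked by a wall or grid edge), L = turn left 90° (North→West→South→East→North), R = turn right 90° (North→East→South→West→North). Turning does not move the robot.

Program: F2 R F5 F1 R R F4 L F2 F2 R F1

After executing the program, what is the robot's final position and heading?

Answer: Final position: (row=3, col=4), facing East

Derivation:
Start: (row=4, col=1), facing South
  F2: move forward 2, now at (row=6, col=1)
  R: turn right, now facing West
  F5: move forward 1/5 (blocked), now at (row=6, col=0)
  F1: move forward 0/1 (blocked), now at (row=6, col=0)
  R: turn right, now facing North
  R: turn right, now facing East
  F4: move forward 4, now at (row=6, col=4)
  L: turn left, now facing North
  F2: move forward 2, now at (row=4, col=4)
  F2: move forward 1/2 (blocked), now at (row=3, col=4)
  R: turn right, now facing East
  F1: move forward 0/1 (blocked), now at (row=3, col=4)
Final: (row=3, col=4), facing East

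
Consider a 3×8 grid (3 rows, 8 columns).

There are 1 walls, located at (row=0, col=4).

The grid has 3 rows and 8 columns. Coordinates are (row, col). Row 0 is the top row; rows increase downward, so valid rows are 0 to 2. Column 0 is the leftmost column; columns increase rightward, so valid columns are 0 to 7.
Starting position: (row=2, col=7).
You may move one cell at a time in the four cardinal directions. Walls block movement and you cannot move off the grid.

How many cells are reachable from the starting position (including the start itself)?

Answer: Reachable cells: 23

Derivation:
BFS flood-fill from (row=2, col=7):
  Distance 0: (row=2, col=7)
  Distance 1: (row=1, col=7), (row=2, col=6)
  Distance 2: (row=0, col=7), (row=1, col=6), (row=2, col=5)
  Distance 3: (row=0, col=6), (row=1, col=5), (row=2, col=4)
  Distance 4: (row=0, col=5), (row=1, col=4), (row=2, col=3)
  Distance 5: (row=1, col=3), (row=2, col=2)
  Distance 6: (row=0, col=3), (row=1, col=2), (row=2, col=1)
  Distance 7: (row=0, col=2), (row=1, col=1), (row=2, col=0)
  Distance 8: (row=0, col=1), (row=1, col=0)
  Distance 9: (row=0, col=0)
Total reachable: 23 (grid has 23 open cells total)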